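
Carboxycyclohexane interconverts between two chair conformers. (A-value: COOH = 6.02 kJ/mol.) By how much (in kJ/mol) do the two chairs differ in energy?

6.02 kJ/mol

A monosubstituted cyclohexane has one chair with the carboxyl group axial (E = A = 6.02 kJ/mol) and one with it equatorial (E = 0).
ΔE = 6.02 − 0 = 6.02 kJ/mol.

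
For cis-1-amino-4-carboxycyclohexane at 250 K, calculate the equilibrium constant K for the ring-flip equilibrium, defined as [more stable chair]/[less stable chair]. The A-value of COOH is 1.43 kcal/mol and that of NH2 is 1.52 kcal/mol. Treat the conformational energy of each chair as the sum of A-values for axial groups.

K ≈ 1.20

C1 and C4 have opposite parity, so for the cis isomer the two substituents are one axial and one equatorial in each chair.
Chair I (carboxyl axial, amino equatorial): E = 1.43 kcal/mol; chair II (carboxyl equatorial, amino axial): E = 1.52 kcal/mol.
ΔG = 0.09 kcal/mol between the two chairs.
K = exp(ΔG/RT) with R = 1.987×10⁻³ kcal mol⁻¹ K⁻¹ and T = 250 K gives K ≈ 1.2.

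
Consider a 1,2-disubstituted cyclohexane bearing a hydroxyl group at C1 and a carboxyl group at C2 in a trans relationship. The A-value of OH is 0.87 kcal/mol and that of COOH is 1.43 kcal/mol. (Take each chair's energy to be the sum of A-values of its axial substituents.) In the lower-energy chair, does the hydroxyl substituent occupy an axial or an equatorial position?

equatorial

C1 and C2 have opposite parity, so for the trans isomer the two substituents are e,e in one chair and a,a in the other.
Chair I (hydroxyl axial, carboxyl axial): E = 2.30 kcal/mol.
Chair II (hydroxyl equatorial, carboxyl equatorial): E = 0.00 kcal/mol.
Chair II is the more stable (lower-energy) conformer, and in that chair the hydroxyl group is equatorial.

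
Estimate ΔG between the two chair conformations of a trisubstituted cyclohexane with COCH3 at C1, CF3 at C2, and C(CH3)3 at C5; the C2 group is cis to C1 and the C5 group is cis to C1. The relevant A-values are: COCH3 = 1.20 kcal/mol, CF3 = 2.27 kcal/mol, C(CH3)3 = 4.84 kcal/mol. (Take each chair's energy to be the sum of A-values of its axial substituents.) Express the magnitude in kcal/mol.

Chair I (acetyl axial, trifluoromethyl equatorial, tert-butyl axial): E = 6.04 kcal/mol.
Chair II (acetyl equatorial, trifluoromethyl axial, tert-butyl equatorial): E = 2.27 kcal/mol.
ΔE = 6.04 − 2.27 = 3.77 kcal/mol; chair II is more stable.

3.77 kcal/mol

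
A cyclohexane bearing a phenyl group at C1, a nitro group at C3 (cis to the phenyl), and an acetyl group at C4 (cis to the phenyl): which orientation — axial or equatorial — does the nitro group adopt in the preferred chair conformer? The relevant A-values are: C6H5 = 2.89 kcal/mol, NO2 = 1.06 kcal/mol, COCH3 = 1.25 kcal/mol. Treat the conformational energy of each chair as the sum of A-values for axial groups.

Chair I (phenyl axial, nitro axial, acetyl equatorial): E = 3.95 kcal/mol.
Chair II (phenyl equatorial, nitro equatorial, acetyl axial): E = 1.25 kcal/mol.
Chair II is the more stable (lower-energy) conformer, and in that chair the nitro group is equatorial.

equatorial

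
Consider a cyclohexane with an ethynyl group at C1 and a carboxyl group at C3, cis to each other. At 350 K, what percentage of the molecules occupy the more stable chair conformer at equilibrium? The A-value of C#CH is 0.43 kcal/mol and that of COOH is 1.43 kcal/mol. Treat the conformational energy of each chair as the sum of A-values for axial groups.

C1 and C3 have the same parity, so for the cis isomer the two substituents are e,e in one chair and a,a in the other.
Chair I (ethynyl axial, carboxyl axial): E = 1.86 kcal/mol; chair II (ethynyl equatorial, carboxyl equatorial): E = 0.00 kcal/mol.
ΔG = 1.86 kcal/mol between the two chairs.
K = exp(ΔG/RT) with R = 1.987×10⁻³ kcal mol⁻¹ K⁻¹ and T = 350 K gives K ≈ 14.5.
Fraction in the lower-energy chair = K/(K+1) = 93.6%.

93.6%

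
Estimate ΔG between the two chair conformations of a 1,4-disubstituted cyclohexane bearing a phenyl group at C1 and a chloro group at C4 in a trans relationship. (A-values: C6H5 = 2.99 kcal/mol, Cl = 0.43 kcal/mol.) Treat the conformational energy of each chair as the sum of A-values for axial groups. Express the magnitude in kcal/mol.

3.42 kcal/mol

C1 and C4 have opposite parity, so for the trans isomer the two substituents are e,e in one chair and a,a in the other.
Chair I (phenyl axial, chloro axial): E = 3.42 kcal/mol.
Chair II (phenyl equatorial, chloro equatorial): E = 0.00 kcal/mol.
ΔE = 3.42 − 0.00 = 3.42 kcal/mol; chair II is more stable.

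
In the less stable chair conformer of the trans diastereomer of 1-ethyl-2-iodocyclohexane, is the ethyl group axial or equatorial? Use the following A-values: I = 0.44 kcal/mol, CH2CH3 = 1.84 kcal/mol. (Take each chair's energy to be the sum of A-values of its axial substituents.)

axial

C1 and C2 have opposite parity, so for the trans isomer the two substituents are e,e in one chair and a,a in the other.
Chair I (iodo axial, ethyl axial): E = 2.28 kcal/mol.
Chair II (iodo equatorial, ethyl equatorial): E = 0.00 kcal/mol.
Chair I is the less stable (higher-energy) conformer, and in that chair the ethyl group is axial.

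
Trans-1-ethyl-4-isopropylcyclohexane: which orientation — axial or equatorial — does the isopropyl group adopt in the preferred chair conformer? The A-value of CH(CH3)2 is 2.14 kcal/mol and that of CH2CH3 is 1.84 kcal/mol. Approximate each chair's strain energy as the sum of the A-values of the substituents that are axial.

equatorial

C1 and C4 have opposite parity, so for the trans isomer the two substituents are e,e in one chair and a,a in the other.
Chair I (isopropyl axial, ethyl axial): E = 3.98 kcal/mol.
Chair II (isopropyl equatorial, ethyl equatorial): E = 0.00 kcal/mol.
Chair II is the more stable (lower-energy) conformer, and in that chair the isopropyl group is equatorial.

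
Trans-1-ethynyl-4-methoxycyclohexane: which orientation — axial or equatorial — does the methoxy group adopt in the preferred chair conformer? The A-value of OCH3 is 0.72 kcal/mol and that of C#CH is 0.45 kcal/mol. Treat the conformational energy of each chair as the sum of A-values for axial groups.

C1 and C4 have opposite parity, so for the trans isomer the two substituents are e,e in one chair and a,a in the other.
Chair I (methoxy axial, ethynyl axial): E = 1.17 kcal/mol.
Chair II (methoxy equatorial, ethynyl equatorial): E = 0.00 kcal/mol.
Chair II is the more stable (lower-energy) conformer, and in that chair the methoxy group is equatorial.

equatorial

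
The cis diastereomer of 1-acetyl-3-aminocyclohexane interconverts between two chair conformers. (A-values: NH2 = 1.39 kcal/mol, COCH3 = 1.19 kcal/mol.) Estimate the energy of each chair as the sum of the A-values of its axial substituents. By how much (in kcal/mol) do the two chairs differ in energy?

2.58 kcal/mol

C1 and C3 have the same parity, so for the cis isomer the two substituents are e,e in one chair and a,a in the other.
Chair I (amino axial, acetyl axial): E = 2.58 kcal/mol.
Chair II (amino equatorial, acetyl equatorial): E = 0.00 kcal/mol.
ΔE = 2.58 − 0.00 = 2.58 kcal/mol; chair II is more stable.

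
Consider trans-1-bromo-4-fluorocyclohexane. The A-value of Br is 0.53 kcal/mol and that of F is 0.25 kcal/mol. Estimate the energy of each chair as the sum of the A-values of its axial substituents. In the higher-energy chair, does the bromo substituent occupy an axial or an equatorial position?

C1 and C4 have opposite parity, so for the trans isomer the two substituents are e,e in one chair and a,a in the other.
Chair I (bromo axial, fluoro axial): E = 0.78 kcal/mol.
Chair II (bromo equatorial, fluoro equatorial): E = 0.00 kcal/mol.
Chair I is the less stable (higher-energy) conformer, and in that chair the bromo group is axial.

axial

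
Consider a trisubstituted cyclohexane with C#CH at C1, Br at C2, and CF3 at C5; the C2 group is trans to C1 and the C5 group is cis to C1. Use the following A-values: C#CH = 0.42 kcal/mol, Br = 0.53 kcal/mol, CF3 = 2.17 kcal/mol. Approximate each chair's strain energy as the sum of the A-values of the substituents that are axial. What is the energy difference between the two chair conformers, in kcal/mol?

3.12 kcal/mol

Chair I (ethynyl axial, bromo axial, trifluoromethyl axial): E = 3.12 kcal/mol.
Chair II (ethynyl equatorial, bromo equatorial, trifluoromethyl equatorial): E = 0.00 kcal/mol.
ΔE = 3.12 − 0.00 = 3.12 kcal/mol; chair II is more stable.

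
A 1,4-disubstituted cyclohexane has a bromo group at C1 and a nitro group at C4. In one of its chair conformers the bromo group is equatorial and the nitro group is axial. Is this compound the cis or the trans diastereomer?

C1 and C4 have opposite parity, so their axial bonds point in opposite directions.
With opposite-parity carbons, two substituents on the same face are one axial and one equatorial; opposite faces give both axial or both equatorial.
Here the groups are equatorial/axial → same face → cis.

cis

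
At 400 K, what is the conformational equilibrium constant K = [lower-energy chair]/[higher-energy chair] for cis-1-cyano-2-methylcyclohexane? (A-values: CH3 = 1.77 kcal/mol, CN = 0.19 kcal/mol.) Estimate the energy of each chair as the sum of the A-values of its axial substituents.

K ≈ 7.30

C1 and C2 have opposite parity, so for the cis isomer the two substituents are one axial and one equatorial in each chair.
Chair I (methyl axial, cyano equatorial): E = 1.77 kcal/mol; chair II (methyl equatorial, cyano axial): E = 0.19 kcal/mol.
ΔG = 1.58 kcal/mol between the two chairs.
K = exp(ΔG/RT) with R = 1.987×10⁻³ kcal mol⁻¹ K⁻¹ and T = 400 K gives K ≈ 7.3.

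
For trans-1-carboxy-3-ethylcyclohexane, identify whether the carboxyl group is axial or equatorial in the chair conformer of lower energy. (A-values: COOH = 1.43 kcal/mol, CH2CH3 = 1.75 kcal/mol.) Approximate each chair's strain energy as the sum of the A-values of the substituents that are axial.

C1 and C3 have the same parity, so for the trans isomer the two substituents are one axial and one equatorial in each chair.
Chair I (carboxyl axial, ethyl equatorial): E = 1.43 kcal/mol.
Chair II (carboxyl equatorial, ethyl axial): E = 1.75 kcal/mol.
Chair I is the more stable (lower-energy) conformer, and in that chair the carboxyl group is axial.

axial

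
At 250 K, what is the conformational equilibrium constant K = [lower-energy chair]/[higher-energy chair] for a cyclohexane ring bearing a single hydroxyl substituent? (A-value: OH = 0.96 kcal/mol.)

K ≈ 6.91

One chair has the hydroxyl group axial (E = 0.96 kcal/mol) and the other has it equatorial (E = 0).
ΔG = 0.96 kcal/mol between the two chairs.
K = exp(ΔG/RT) with R = 1.987×10⁻³ kcal mol⁻¹ K⁻¹ and T = 250 K gives K ≈ 6.91.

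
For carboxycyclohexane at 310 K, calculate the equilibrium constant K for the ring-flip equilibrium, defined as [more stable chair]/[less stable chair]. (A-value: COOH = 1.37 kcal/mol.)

One chair has the carboxyl group axial (E = 1.37 kcal/mol) and the other has it equatorial (E = 0).
ΔG = 1.37 kcal/mol between the two chairs.
K = exp(ΔG/RT) with R = 1.987×10⁻³ kcal mol⁻¹ K⁻¹ and T = 310 K gives K ≈ 9.25.

K ≈ 9.25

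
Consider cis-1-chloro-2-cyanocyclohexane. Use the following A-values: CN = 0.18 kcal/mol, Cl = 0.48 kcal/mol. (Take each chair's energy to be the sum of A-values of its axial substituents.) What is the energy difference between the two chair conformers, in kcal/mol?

0.30 kcal/mol

C1 and C2 have opposite parity, so for the cis isomer the two substituents are one axial and one equatorial in each chair.
Chair I (cyano axial, chloro equatorial): E = 0.18 kcal/mol.
Chair II (cyano equatorial, chloro axial): E = 0.48 kcal/mol.
ΔE = 0.48 − 0.18 = 0.30 kcal/mol; chair I is more stable.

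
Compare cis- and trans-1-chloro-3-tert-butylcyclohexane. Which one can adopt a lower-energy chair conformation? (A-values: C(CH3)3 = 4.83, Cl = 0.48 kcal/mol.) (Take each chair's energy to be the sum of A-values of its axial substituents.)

At 1,3 positions (parity same): cis → (e,e or a,a); trans → (a,e or e,a).
Best chair for cis: E = 0.00 kcal/mol; best chair for trans: E = 0.48 kcal/mol.
The cis isomer is lower by 0.48 kcal/mol.

cis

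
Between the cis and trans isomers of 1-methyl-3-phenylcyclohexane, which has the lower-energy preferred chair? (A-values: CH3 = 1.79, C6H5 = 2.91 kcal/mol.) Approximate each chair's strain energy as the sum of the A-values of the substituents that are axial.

cis

At 1,3 positions (parity same): cis → (e,e or a,a); trans → (a,e or e,a).
Best chair for cis: E = 0.00 kcal/mol; best chair for trans: E = 1.79 kcal/mol.
The cis isomer is lower by 1.79 kcal/mol.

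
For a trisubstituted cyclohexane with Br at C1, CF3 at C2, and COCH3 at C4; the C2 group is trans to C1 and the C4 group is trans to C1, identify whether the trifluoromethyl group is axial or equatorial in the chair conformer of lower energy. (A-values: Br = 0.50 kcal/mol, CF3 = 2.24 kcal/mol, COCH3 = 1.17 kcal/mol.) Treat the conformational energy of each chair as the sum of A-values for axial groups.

equatorial

Chair I (bromo axial, trifluoromethyl axial, acetyl axial): E = 3.91 kcal/mol.
Chair II (bromo equatorial, trifluoromethyl equatorial, acetyl equatorial): E = 0.00 kcal/mol.
Chair II is the more stable (lower-energy) conformer, and in that chair the trifluoromethyl group is equatorial.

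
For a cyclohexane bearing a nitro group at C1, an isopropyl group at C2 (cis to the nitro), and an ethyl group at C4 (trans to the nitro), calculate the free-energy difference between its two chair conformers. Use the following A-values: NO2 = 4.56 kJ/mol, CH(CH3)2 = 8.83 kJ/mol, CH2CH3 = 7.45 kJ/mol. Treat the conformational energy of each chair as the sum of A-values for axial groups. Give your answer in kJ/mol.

3.18 kJ/mol

Chair I (nitro axial, isopropyl equatorial, ethyl axial): E = 12.01 kJ/mol.
Chair II (nitro equatorial, isopropyl axial, ethyl equatorial): E = 8.83 kJ/mol.
ΔE = 12.01 − 8.83 = 3.18 kJ/mol; chair II is more stable.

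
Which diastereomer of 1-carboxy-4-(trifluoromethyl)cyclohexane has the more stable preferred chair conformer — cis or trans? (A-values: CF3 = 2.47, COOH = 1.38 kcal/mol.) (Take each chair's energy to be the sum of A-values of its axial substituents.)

trans

At 1,4 positions (parity opposite): cis → (a,e or e,a); trans → (e,e or a,a).
Best chair for cis: E = 1.38 kcal/mol; best chair for trans: E = 0.00 kcal/mol.
The trans isomer is lower by 1.38 kcal/mol.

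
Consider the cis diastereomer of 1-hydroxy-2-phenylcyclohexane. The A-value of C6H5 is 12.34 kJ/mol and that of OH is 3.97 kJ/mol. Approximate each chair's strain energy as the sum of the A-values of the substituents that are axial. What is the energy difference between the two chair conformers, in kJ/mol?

8.37 kJ/mol

C1 and C2 have opposite parity, so for the cis isomer the two substituents are one axial and one equatorial in each chair.
Chair I (phenyl axial, hydroxyl equatorial): E = 12.34 kJ/mol.
Chair II (phenyl equatorial, hydroxyl axial): E = 3.97 kJ/mol.
ΔE = 12.34 − 3.97 = 8.37 kJ/mol; chair II is more stable.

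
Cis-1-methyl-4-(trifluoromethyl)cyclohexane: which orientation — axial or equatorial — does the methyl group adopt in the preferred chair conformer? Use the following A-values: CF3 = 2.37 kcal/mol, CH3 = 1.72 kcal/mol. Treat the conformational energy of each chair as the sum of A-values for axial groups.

C1 and C4 have opposite parity, so for the cis isomer the two substituents are one axial and one equatorial in each chair.
Chair I (trifluoromethyl axial, methyl equatorial): E = 2.37 kcal/mol.
Chair II (trifluoromethyl equatorial, methyl axial): E = 1.72 kcal/mol.
Chair II is the more stable (lower-energy) conformer, and in that chair the methyl group is axial.

axial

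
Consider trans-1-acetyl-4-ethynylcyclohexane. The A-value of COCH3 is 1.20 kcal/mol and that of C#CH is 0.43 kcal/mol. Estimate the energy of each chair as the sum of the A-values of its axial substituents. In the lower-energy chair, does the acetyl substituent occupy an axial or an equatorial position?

equatorial

C1 and C4 have opposite parity, so for the trans isomer the two substituents are e,e in one chair and a,a in the other.
Chair I (acetyl axial, ethynyl axial): E = 1.63 kcal/mol.
Chair II (acetyl equatorial, ethynyl equatorial): E = 0.00 kcal/mol.
Chair II is the more stable (lower-energy) conformer, and in that chair the acetyl group is equatorial.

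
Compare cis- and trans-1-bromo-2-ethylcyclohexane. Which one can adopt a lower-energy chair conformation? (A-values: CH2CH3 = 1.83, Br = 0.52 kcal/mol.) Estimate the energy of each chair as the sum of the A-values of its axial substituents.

At 1,2 positions (parity opposite): cis → (a,e or e,a); trans → (e,e or a,a).
Best chair for cis: E = 0.52 kcal/mol; best chair for trans: E = 0.00 kcal/mol.
The trans isomer is lower by 0.52 kcal/mol.

trans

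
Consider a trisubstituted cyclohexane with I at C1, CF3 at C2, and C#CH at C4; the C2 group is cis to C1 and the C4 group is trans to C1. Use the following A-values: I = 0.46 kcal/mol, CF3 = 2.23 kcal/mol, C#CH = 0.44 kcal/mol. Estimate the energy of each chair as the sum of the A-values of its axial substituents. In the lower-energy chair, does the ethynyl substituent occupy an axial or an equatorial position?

axial

Chair I (iodo axial, trifluoromethyl equatorial, ethynyl axial): E = 0.90 kcal/mol.
Chair II (iodo equatorial, trifluoromethyl axial, ethynyl equatorial): E = 2.23 kcal/mol.
Chair I is the more stable (lower-energy) conformer, and in that chair the ethynyl group is axial.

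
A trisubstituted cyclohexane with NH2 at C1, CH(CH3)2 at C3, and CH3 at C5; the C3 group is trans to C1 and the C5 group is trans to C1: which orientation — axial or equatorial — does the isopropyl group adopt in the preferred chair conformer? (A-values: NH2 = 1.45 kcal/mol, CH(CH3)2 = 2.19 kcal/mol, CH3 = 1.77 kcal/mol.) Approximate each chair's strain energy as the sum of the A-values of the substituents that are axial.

equatorial

Chair I (amino axial, isopropyl equatorial, methyl equatorial): E = 1.45 kcal/mol.
Chair II (amino equatorial, isopropyl axial, methyl axial): E = 3.96 kcal/mol.
Chair I is the more stable (lower-energy) conformer, and in that chair the isopropyl group is equatorial.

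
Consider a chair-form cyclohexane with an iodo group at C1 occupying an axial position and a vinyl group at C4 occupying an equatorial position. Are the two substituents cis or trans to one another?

C1 and C4 have opposite parity, so their axial bonds point in opposite directions.
With opposite-parity carbons, two substituents on the same face are one axial and one equatorial; opposite faces give both axial or both equatorial.
Here the groups are axial/equatorial → same face → cis.

cis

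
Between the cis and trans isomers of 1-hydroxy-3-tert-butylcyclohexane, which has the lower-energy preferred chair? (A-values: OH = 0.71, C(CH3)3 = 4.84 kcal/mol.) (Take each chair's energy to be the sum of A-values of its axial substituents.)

cis

At 1,3 positions (parity same): cis → (e,e or a,a); trans → (a,e or e,a).
Best chair for cis: E = 0.00 kcal/mol; best chair for trans: E = 0.71 kcal/mol.
The cis isomer is lower by 0.71 kcal/mol.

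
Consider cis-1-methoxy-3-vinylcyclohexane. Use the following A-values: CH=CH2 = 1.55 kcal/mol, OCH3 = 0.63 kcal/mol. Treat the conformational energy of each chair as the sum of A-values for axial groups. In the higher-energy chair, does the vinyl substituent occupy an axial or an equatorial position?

axial

C1 and C3 have the same parity, so for the cis isomer the two substituents are e,e in one chair and a,a in the other.
Chair I (vinyl axial, methoxy axial): E = 2.18 kcal/mol.
Chair II (vinyl equatorial, methoxy equatorial): E = 0.00 kcal/mol.
Chair I is the less stable (higher-energy) conformer, and in that chair the vinyl group is axial.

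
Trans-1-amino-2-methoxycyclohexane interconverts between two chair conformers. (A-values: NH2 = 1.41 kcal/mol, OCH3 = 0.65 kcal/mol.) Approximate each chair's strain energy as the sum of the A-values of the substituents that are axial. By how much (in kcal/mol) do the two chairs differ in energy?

2.06 kcal/mol

C1 and C2 have opposite parity, so for the trans isomer the two substituents are e,e in one chair and a,a in the other.
Chair I (amino axial, methoxy axial): E = 2.06 kcal/mol.
Chair II (amino equatorial, methoxy equatorial): E = 0.00 kcal/mol.
ΔE = 2.06 − 0.00 = 2.06 kcal/mol; chair II is more stable.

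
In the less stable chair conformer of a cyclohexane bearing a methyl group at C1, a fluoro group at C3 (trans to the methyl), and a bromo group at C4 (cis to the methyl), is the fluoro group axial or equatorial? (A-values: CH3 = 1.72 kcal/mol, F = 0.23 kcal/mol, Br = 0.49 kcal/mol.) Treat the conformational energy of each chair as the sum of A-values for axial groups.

equatorial

Chair I (methyl axial, fluoro equatorial, bromo equatorial): E = 1.72 kcal/mol.
Chair II (methyl equatorial, fluoro axial, bromo axial): E = 0.72 kcal/mol.
Chair I is the less stable (higher-energy) conformer, and in that chair the fluoro group is equatorial.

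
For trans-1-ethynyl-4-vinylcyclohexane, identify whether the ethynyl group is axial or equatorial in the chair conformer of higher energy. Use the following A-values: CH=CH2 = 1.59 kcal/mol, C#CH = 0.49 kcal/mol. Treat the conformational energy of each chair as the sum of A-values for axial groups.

axial

C1 and C4 have opposite parity, so for the trans isomer the two substituents are e,e in one chair and a,a in the other.
Chair I (vinyl axial, ethynyl axial): E = 2.08 kcal/mol.
Chair II (vinyl equatorial, ethynyl equatorial): E = 0.00 kcal/mol.
Chair I is the less stable (higher-energy) conformer, and in that chair the ethynyl group is axial.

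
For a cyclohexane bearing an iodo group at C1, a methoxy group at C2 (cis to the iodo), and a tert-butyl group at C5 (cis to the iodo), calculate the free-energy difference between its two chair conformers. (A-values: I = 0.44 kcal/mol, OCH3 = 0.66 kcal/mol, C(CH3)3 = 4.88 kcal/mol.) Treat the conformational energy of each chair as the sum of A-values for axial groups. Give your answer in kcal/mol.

Chair I (iodo axial, methoxy equatorial, tert-butyl axial): E = 5.32 kcal/mol.
Chair II (iodo equatorial, methoxy axial, tert-butyl equatorial): E = 0.66 kcal/mol.
ΔE = 5.32 − 0.66 = 4.66 kcal/mol; chair II is more stable.

4.66 kcal/mol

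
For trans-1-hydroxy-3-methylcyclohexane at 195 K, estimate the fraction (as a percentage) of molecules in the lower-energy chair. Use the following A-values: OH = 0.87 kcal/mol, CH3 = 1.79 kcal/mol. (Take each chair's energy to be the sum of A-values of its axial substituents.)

91.5%

C1 and C3 have the same parity, so for the trans isomer the two substituents are one axial and one equatorial in each chair.
Chair I (hydroxyl axial, methyl equatorial): E = 0.87 kcal/mol; chair II (hydroxyl equatorial, methyl axial): E = 1.79 kcal/mol.
ΔG = 0.92 kcal/mol between the two chairs.
K = exp(ΔG/RT) with R = 1.987×10⁻³ kcal mol⁻¹ K⁻¹ and T = 195 K gives K ≈ 10.7.
Fraction in the lower-energy chair = K/(K+1) = 91.5%.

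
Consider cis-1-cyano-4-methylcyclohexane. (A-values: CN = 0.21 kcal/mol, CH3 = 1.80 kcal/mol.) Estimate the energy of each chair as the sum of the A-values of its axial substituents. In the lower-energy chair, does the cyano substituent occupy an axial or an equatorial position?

axial

C1 and C4 have opposite parity, so for the cis isomer the two substituents are one axial and one equatorial in each chair.
Chair I (cyano axial, methyl equatorial): E = 0.21 kcal/mol.
Chair II (cyano equatorial, methyl axial): E = 1.80 kcal/mol.
Chair I is the more stable (lower-energy) conformer, and in that chair the cyano group is axial.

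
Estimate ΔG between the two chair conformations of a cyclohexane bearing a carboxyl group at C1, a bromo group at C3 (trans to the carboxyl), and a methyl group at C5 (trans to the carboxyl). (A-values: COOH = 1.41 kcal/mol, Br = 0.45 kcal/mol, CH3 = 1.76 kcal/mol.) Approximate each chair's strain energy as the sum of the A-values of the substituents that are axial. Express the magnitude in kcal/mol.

0.80 kcal/mol

Chair I (carboxyl axial, bromo equatorial, methyl equatorial): E = 1.41 kcal/mol.
Chair II (carboxyl equatorial, bromo axial, methyl axial): E = 2.21 kcal/mol.
ΔE = 2.21 − 1.41 = 0.80 kcal/mol; chair I is more stable.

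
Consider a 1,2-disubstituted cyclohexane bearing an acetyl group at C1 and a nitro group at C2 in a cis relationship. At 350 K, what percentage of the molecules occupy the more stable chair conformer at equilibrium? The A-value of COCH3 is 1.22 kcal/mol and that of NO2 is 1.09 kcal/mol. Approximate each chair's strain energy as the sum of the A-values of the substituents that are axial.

54.7%

C1 and C2 have opposite parity, so for the cis isomer the two substituents are one axial and one equatorial in each chair.
Chair I (acetyl axial, nitro equatorial): E = 1.22 kcal/mol; chair II (acetyl equatorial, nitro axial): E = 1.09 kcal/mol.
ΔG = 0.13 kcal/mol between the two chairs.
K = exp(ΔG/RT) with R = 1.987×10⁻³ kcal mol⁻¹ K⁻¹ and T = 350 K gives K ≈ 1.21.
Fraction in the lower-energy chair = K/(K+1) = 54.7%.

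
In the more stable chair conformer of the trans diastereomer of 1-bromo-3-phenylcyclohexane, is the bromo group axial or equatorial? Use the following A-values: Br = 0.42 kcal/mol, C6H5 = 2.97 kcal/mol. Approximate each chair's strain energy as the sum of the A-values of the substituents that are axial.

axial

C1 and C3 have the same parity, so for the trans isomer the two substituents are one axial and one equatorial in each chair.
Chair I (bromo axial, phenyl equatorial): E = 0.42 kcal/mol.
Chair II (bromo equatorial, phenyl axial): E = 2.97 kcal/mol.
Chair I is the more stable (lower-energy) conformer, and in that chair the bromo group is axial.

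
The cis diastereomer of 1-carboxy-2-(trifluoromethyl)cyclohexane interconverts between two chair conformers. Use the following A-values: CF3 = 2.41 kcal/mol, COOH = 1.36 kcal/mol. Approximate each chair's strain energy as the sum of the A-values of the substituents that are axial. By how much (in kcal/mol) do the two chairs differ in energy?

C1 and C2 have opposite parity, so for the cis isomer the two substituents are one axial and one equatorial in each chair.
Chair I (trifluoromethyl axial, carboxyl equatorial): E = 2.41 kcal/mol.
Chair II (trifluoromethyl equatorial, carboxyl axial): E = 1.36 kcal/mol.
ΔE = 2.41 − 1.36 = 1.05 kcal/mol; chair II is more stable.

1.05 kcal/mol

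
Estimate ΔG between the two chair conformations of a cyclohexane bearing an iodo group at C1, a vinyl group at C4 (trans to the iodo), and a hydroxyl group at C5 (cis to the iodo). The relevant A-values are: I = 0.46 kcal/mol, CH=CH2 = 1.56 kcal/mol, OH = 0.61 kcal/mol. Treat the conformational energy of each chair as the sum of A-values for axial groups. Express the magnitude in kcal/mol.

Chair I (iodo axial, vinyl axial, hydroxyl axial): E = 2.63 kcal/mol.
Chair II (iodo equatorial, vinyl equatorial, hydroxyl equatorial): E = 0.00 kcal/mol.
ΔE = 2.63 − 0.00 = 2.63 kcal/mol; chair II is more stable.

2.63 kcal/mol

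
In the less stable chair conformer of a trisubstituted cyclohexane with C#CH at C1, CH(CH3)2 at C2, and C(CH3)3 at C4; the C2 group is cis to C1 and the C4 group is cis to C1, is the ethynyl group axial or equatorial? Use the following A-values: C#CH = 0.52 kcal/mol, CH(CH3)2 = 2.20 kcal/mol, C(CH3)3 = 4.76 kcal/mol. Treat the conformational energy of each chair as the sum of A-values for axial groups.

equatorial

Chair I (ethynyl axial, isopropyl equatorial, tert-butyl equatorial): E = 0.52 kcal/mol.
Chair II (ethynyl equatorial, isopropyl axial, tert-butyl axial): E = 6.96 kcal/mol.
Chair II is the less stable (higher-energy) conformer, and in that chair the ethynyl group is equatorial.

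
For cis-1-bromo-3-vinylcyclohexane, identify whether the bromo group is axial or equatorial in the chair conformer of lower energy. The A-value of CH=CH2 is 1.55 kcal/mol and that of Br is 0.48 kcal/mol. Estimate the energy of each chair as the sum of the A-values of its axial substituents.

C1 and C3 have the same parity, so for the cis isomer the two substituents are e,e in one chair and a,a in the other.
Chair I (vinyl axial, bromo axial): E = 2.03 kcal/mol.
Chair II (vinyl equatorial, bromo equatorial): E = 0.00 kcal/mol.
Chair II is the more stable (lower-energy) conformer, and in that chair the bromo group is equatorial.

equatorial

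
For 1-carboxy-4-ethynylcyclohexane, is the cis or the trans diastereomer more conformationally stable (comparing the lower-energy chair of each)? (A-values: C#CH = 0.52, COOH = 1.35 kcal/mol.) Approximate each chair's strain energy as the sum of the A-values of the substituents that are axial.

At 1,4 positions (parity opposite): cis → (a,e or e,a); trans → (e,e or a,a).
Best chair for cis: E = 0.52 kcal/mol; best chair for trans: E = 0.00 kcal/mol.
The trans isomer is lower by 0.52 kcal/mol.

trans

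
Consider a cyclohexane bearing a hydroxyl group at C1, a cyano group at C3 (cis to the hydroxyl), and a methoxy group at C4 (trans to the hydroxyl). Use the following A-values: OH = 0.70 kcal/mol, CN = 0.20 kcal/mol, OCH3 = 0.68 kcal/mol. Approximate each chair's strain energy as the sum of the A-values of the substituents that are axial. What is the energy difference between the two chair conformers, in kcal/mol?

Chair I (hydroxyl axial, cyano axial, methoxy axial): E = 1.58 kcal/mol.
Chair II (hydroxyl equatorial, cyano equatorial, methoxy equatorial): E = 0.00 kcal/mol.
ΔE = 1.58 − 0.00 = 1.58 kcal/mol; chair II is more stable.

1.58 kcal/mol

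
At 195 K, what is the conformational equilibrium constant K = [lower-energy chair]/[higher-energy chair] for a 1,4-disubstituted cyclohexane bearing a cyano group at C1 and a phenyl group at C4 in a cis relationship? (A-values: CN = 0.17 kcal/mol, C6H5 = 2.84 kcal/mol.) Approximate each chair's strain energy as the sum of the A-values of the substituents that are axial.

C1 and C4 have opposite parity, so for the cis isomer the two substituents are one axial and one equatorial in each chair.
Chair I (cyano axial, phenyl equatorial): E = 0.17 kcal/mol; chair II (cyano equatorial, phenyl axial): E = 2.84 kcal/mol.
ΔG = 2.67 kcal/mol between the two chairs.
K = exp(ΔG/RT) with R = 1.987×10⁻³ kcal mol⁻¹ K⁻¹ and T = 195 K gives K ≈ 983.

K ≈ 983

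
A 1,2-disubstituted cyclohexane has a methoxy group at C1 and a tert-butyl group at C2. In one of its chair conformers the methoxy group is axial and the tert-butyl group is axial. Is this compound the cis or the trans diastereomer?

C1 and C2 have opposite parity, so their axial bonds point in opposite directions.
With opposite-parity carbons, two substituents on the same face are one axial and one equatorial; opposite faces give both axial or both equatorial.
Here the groups are axial/axial → opposite face → trans.

trans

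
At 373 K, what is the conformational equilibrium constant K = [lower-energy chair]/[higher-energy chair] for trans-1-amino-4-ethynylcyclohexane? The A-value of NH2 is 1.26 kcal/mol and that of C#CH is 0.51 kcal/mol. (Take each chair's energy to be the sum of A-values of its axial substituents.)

K ≈ 10.9

C1 and C4 have opposite parity, so for the trans isomer the two substituents are e,e in one chair and a,a in the other.
Chair I (amino axial, ethynyl axial): E = 1.77 kcal/mol; chair II (amino equatorial, ethynyl equatorial): E = 0.00 kcal/mol.
ΔG = 1.77 kcal/mol between the two chairs.
K = exp(ΔG/RT) with R = 1.987×10⁻³ kcal mol⁻¹ K⁻¹ and T = 373 K gives K ≈ 10.9.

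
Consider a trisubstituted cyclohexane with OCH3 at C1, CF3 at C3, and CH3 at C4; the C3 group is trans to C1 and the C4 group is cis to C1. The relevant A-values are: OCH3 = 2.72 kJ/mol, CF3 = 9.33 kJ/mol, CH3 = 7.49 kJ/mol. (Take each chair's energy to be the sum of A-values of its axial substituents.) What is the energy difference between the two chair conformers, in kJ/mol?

Chair I (methoxy axial, trifluoromethyl equatorial, methyl equatorial): E = 2.72 kJ/mol.
Chair II (methoxy equatorial, trifluoromethyl axial, methyl axial): E = 16.82 kJ/mol.
ΔE = 16.82 − 2.72 = 14.10 kJ/mol; chair I is more stable.

14.10 kJ/mol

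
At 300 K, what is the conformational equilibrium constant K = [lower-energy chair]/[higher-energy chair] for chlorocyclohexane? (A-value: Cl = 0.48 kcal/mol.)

One chair has the chloro group axial (E = 0.48 kcal/mol) and the other has it equatorial (E = 0).
ΔG = 0.48 kcal/mol between the two chairs.
K = exp(ΔG/RT) with R = 1.987×10⁻³ kcal mol⁻¹ K⁻¹ and T = 300 K gives K ≈ 2.24.

K ≈ 2.24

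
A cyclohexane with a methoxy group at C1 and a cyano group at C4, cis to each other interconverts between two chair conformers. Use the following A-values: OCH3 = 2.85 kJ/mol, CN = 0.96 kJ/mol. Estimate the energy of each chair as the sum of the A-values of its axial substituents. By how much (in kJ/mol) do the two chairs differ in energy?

C1 and C4 have opposite parity, so for the cis isomer the two substituents are one axial and one equatorial in each chair.
Chair I (methoxy axial, cyano equatorial): E = 2.85 kJ/mol.
Chair II (methoxy equatorial, cyano axial): E = 0.96 kJ/mol.
ΔE = 2.85 − 0.96 = 1.89 kJ/mol; chair II is more stable.

1.89 kJ/mol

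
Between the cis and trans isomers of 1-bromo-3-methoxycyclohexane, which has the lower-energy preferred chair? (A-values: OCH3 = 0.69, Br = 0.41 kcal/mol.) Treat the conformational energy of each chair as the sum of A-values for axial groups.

cis

At 1,3 positions (parity same): cis → (e,e or a,a); trans → (a,e or e,a).
Best chair for cis: E = 0.00 kcal/mol; best chair for trans: E = 0.41 kcal/mol.
The cis isomer is lower by 0.41 kcal/mol.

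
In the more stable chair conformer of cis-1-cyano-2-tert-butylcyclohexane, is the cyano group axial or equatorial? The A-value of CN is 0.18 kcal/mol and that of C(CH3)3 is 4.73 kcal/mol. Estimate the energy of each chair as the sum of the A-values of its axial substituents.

axial

C1 and C2 have opposite parity, so for the cis isomer the two substituents are one axial and one equatorial in each chair.
Chair I (cyano axial, tert-butyl equatorial): E = 0.18 kcal/mol.
Chair II (cyano equatorial, tert-butyl axial): E = 4.73 kcal/mol.
Chair I is the more stable (lower-energy) conformer, and in that chair the cyano group is axial.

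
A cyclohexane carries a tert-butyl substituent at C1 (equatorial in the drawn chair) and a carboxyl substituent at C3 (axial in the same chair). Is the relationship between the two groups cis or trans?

trans

C1 and C3 have the same parity, so their axial bonds point in the same direction.
With same-parity carbons, two substituents on the same face are both axial or both equatorial; opposite faces give one of each.
Here the groups are equatorial/axial → opposite face → trans.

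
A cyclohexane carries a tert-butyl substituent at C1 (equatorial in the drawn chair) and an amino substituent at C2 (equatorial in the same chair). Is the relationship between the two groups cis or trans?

trans

C1 and C2 have opposite parity, so their axial bonds point in opposite directions.
With opposite-parity carbons, two substituents on the same face are one axial and one equatorial; opposite faces give both axial or both equatorial.
Here the groups are equatorial/equatorial → opposite face → trans.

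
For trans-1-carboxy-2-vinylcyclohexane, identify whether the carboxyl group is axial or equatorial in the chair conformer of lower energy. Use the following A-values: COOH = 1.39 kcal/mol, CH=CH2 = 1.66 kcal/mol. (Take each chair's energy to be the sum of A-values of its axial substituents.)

C1 and C2 have opposite parity, so for the trans isomer the two substituents are e,e in one chair and a,a in the other.
Chair I (carboxyl axial, vinyl axial): E = 3.05 kcal/mol.
Chair II (carboxyl equatorial, vinyl equatorial): E = 0.00 kcal/mol.
Chair II is the more stable (lower-energy) conformer, and in that chair the carboxyl group is equatorial.

equatorial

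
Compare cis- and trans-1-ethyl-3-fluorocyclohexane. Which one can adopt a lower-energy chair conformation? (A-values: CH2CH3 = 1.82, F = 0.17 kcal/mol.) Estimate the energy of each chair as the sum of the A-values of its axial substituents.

At 1,3 positions (parity same): cis → (e,e or a,a); trans → (a,e or e,a).
Best chair for cis: E = 0.00 kcal/mol; best chair for trans: E = 0.17 kcal/mol.
The cis isomer is lower by 0.17 kcal/mol.

cis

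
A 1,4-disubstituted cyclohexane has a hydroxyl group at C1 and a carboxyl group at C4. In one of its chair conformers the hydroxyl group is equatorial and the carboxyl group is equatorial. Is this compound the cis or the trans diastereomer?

C1 and C4 have opposite parity, so their axial bonds point in opposite directions.
With opposite-parity carbons, two substituents on the same face are one axial and one equatorial; opposite faces give both axial or both equatorial.
Here the groups are equatorial/equatorial → opposite face → trans.

trans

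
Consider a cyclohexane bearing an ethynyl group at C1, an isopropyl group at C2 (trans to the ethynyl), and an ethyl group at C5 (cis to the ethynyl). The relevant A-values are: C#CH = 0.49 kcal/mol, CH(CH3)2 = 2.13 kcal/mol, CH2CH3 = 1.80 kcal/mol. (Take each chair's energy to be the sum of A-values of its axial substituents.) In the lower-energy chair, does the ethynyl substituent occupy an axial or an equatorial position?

equatorial

Chair I (ethynyl axial, isopropyl axial, ethyl axial): E = 4.42 kcal/mol.
Chair II (ethynyl equatorial, isopropyl equatorial, ethyl equatorial): E = 0.00 kcal/mol.
Chair II is the more stable (lower-energy) conformer, and in that chair the ethynyl group is equatorial.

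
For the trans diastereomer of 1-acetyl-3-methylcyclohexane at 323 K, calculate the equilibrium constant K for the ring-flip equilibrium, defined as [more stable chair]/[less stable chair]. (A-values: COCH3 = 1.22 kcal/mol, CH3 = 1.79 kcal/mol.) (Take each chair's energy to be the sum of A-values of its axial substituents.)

C1 and C3 have the same parity, so for the trans isomer the two substituents are one axial and one equatorial in each chair.
Chair I (acetyl axial, methyl equatorial): E = 1.22 kcal/mol; chair II (acetyl equatorial, methyl axial): E = 1.79 kcal/mol.
ΔG = 0.57 kcal/mol between the two chairs.
K = exp(ΔG/RT) with R = 1.987×10⁻³ kcal mol⁻¹ K⁻¹ and T = 323 K gives K ≈ 2.43.

K ≈ 2.43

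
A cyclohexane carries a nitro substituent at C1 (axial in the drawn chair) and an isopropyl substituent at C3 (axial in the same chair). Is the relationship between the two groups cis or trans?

C1 and C3 have the same parity, so their axial bonds point in the same direction.
With same-parity carbons, two substituents on the same face are both axial or both equatorial; opposite faces give one of each.
Here the groups are axial/axial → same face → cis.

cis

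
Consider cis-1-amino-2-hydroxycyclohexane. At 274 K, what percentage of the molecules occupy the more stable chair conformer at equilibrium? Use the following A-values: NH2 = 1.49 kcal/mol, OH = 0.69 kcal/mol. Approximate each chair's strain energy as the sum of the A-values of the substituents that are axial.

C1 and C2 have opposite parity, so for the cis isomer the two substituents are one axial and one equatorial in each chair.
Chair I (amino axial, hydroxyl equatorial): E = 1.49 kcal/mol; chair II (amino equatorial, hydroxyl axial): E = 0.69 kcal/mol.
ΔG = 0.80 kcal/mol between the two chairs.
K = exp(ΔG/RT) with R = 1.987×10⁻³ kcal mol⁻¹ K⁻¹ and T = 274 K gives K ≈ 4.35.
Fraction in the lower-energy chair = K/(K+1) = 81.3%.

81.3%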